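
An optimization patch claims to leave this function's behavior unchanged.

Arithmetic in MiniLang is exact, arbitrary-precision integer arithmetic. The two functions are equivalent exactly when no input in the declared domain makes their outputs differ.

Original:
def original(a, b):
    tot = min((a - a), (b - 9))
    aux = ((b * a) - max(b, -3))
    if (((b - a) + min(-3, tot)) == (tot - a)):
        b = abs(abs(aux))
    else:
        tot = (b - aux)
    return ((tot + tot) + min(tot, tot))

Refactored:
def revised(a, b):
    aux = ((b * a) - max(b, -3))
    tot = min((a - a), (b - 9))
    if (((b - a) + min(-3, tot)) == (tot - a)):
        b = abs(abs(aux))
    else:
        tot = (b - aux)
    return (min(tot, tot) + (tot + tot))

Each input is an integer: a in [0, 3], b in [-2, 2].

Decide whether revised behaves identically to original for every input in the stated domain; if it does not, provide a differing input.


The two versions differ — the changes include same computation, different form.
Tracing a=3, b=0: original: tot = -9; aux = 0; (((b - a) + min(-3, tot)) == (tot - a)) -> true; b = 0; return -27 | revised: aux = 0; tot = -9; (((b - a) + min(-3, tot)) == (tot - a)) -> true; b = 0; return -27 — matching result -27.
Checked all 20 inputs in the declared domain: the outputs agree on every one.
verdict: equivalent


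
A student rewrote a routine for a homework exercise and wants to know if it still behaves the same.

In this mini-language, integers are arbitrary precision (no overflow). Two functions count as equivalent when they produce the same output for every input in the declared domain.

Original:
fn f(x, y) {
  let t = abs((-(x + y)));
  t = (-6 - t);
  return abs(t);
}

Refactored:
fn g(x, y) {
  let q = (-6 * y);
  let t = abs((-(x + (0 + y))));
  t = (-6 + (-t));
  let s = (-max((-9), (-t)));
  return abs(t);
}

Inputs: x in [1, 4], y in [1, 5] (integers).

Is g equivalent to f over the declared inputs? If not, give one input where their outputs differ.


Reading the diff, among the changes: arithmetic usage differs; min/max/abs usage differs; constant usage differs; statement counts differ; local variable names differ.
As a probe, take x=3, y=2: f runs t becomes 5; next t becomes -11; next final value 11; g runs q becomes -12; next t becomes 5; next t becomes -11; next s becomes -11; next final value 11; both end at 11.
An exhaustive pass over the 20 declared inputs shows identical outputs.
verdict: equivalent


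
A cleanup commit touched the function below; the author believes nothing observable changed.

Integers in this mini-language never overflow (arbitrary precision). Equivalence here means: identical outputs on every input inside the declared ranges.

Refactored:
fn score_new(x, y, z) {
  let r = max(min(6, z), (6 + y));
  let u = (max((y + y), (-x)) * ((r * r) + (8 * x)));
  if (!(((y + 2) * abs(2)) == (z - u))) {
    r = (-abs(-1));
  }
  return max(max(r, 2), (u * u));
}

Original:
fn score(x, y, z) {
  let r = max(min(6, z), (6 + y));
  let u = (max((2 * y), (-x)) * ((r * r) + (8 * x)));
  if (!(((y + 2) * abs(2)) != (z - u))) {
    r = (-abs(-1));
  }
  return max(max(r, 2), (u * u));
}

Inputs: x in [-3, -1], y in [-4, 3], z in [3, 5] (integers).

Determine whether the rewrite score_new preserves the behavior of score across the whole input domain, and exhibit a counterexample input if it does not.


At x=-2, y=-4, z=4: score gives 4, score_new gives 2.
verdict: not equivalent; witness: x=-2, y=-4, z=4


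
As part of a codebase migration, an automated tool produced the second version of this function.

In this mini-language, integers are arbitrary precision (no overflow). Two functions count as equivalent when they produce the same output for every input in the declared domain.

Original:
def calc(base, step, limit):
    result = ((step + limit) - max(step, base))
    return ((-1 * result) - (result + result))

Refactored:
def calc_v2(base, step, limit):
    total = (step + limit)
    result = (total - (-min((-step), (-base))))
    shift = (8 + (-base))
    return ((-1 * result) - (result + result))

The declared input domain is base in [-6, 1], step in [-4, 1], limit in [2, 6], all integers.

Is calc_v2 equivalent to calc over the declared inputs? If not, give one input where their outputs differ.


This is a faithful refactor — local variable names differ, plus arithmetic usage differs, plus min/max/abs usage differs, plus statement counts differ, plus constant usage differs, but the computed results match everywhere.
One worked example (base=-2, step=-1, limit=2) — calc: result becomes 2; next final value -6; calc_v2: total becomes 1; next result becomes 2; next shift becomes 10; next final value -6; agreement on -6.
Every one of the 240 inputs gives matching results.
verdict: equivalent


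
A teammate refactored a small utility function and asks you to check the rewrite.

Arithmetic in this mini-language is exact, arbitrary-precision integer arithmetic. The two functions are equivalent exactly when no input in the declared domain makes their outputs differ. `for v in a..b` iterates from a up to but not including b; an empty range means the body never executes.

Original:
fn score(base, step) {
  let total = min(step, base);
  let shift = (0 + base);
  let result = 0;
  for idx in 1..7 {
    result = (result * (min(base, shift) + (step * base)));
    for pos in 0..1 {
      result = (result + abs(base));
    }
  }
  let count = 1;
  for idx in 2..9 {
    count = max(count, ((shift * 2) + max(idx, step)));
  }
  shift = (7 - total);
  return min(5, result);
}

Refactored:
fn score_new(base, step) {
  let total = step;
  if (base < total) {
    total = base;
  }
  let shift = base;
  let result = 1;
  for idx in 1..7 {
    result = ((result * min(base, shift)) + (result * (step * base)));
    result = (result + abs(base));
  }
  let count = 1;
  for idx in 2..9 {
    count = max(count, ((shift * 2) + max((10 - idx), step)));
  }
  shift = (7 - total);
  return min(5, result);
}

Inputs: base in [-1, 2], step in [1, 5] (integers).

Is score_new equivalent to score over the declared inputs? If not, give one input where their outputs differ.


At base=-1, step=1: score gives -21, score_new gives 5.
verdict: not equivalent; witness: base=-1, step=1


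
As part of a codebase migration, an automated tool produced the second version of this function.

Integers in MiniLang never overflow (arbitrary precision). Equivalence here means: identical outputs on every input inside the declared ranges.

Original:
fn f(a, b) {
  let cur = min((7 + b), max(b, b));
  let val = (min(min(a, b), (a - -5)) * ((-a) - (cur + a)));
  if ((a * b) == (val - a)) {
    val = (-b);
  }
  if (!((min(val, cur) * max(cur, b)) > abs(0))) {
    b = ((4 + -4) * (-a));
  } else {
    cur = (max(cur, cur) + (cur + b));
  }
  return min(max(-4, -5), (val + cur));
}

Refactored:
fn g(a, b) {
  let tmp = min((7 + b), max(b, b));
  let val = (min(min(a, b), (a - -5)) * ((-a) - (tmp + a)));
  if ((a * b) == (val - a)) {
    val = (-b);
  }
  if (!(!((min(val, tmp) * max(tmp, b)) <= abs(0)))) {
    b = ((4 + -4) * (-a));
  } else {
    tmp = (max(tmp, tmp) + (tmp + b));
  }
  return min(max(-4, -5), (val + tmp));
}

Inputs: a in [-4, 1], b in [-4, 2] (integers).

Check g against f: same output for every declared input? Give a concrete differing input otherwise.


Reading the diff, among the changes: boolean connective usage differs; and comparison usage differs; and local variable names differ.
One worked example (a=-4, b=-4) — f: cur becomes -4; next val becomes -48; next ((a * b) == (val - a)) evaluates to false; next (!((min(val, cur) * max(cur, b)) > abs(0))) evaluates to false; next cur becomes -12; next final value -60; g: tmp becomes -4; next val becomes -48; next ((a * b) == (val - a)) evaluates to false; next (!(!((min(val, tmp) * max(tmp, b)) <= abs(0)))) evaluates to false; next tmp becomes -12; next final value -60; agreement on -60.
An exhaustive pass over the 42 declared inputs shows identical outputs.
verdict: equivalent


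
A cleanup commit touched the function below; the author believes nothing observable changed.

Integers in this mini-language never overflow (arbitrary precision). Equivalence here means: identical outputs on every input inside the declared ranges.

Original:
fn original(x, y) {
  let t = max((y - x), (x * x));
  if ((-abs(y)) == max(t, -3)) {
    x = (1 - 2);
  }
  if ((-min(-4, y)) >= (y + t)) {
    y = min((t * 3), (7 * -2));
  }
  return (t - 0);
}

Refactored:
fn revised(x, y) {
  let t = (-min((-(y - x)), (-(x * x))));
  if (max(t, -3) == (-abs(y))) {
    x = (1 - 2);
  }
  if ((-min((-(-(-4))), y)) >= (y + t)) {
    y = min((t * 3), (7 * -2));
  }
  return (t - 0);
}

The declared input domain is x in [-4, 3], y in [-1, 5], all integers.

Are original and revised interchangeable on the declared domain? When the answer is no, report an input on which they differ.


This is a faithful refactor — min/max/abs usage differs, but the computed results match everywhere.
Tracing x=-1, y=4: original: t becomes 5; next ((-abs(y)) == max(t, -3)) evaluates to false; next ((-min(-4, y)) >= (y + t)) evaluates to false; next final value 5 | revised: t becomes 5; next (max(t, -3) == (-abs(y))) evaluates to false; next ((-min((-(-(-4))), y)) >= (y + t)) evaluates to false; next final value 5 — matching result 5.
Across all 56 domain points the two functions coincide.
verdict: equivalent


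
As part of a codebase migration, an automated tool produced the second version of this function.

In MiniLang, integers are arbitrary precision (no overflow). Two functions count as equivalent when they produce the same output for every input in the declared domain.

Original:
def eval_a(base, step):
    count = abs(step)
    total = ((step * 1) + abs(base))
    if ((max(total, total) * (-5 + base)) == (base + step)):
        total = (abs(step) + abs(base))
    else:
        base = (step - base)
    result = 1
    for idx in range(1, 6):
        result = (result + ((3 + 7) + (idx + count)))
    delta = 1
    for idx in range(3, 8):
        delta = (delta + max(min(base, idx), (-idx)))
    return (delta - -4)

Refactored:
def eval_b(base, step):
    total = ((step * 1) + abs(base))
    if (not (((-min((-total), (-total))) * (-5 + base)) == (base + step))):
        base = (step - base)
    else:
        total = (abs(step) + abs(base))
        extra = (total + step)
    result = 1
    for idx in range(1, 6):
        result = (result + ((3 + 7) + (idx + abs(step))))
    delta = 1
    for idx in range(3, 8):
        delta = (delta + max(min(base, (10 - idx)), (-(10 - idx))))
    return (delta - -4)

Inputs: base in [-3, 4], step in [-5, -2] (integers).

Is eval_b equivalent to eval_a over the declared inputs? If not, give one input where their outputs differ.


Changes here: min/max/abs usage differs; also arithmetic usage differs; also constant usage differs; also boolean connective usage differs; also local variable names differ; the full 32-point sweep finds no disagreement.
verdict: equivalent


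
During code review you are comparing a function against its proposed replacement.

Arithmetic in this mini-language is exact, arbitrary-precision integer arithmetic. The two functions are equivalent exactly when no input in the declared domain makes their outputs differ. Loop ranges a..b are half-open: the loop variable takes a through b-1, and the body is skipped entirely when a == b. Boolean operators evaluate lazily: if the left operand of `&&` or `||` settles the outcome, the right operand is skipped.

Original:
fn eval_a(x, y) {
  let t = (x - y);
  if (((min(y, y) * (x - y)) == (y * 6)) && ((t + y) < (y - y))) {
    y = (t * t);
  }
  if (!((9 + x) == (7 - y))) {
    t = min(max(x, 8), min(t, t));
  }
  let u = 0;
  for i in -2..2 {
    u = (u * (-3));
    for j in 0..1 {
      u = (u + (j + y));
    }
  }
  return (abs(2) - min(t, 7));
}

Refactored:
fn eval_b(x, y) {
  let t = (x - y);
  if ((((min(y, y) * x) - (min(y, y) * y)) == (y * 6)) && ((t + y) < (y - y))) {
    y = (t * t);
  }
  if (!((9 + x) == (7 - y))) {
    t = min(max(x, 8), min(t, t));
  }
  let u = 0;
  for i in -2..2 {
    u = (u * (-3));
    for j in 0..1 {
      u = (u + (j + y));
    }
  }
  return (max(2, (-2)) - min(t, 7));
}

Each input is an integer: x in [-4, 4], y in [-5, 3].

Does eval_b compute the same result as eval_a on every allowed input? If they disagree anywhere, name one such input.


This is a faithful refactor — arithmetic usage differs, plus constant usage differs, plus min/max/abs usage differs, but the computed results match everywhere.
Spot check at x=2, y=-2 — eval_a: t := 4 | (((min(y, y) * (x - y)) == (y * 6)) && ((t + y) < (y - y))): false | (!((9 + x) == (7 - y))): true | t := 4 | u := 0 | iter i=-2: | u := 0 | iter j=0: | u := -2 | iter i=-1: | u := 6 | iter j=0: | u := 4 | iter i=0: | u := -12 | iter j=0: | u := -14 | iter i=1: | u := 42 | iter j=0: | u := 40 | result -2. eval_b: t := 4 | ((((min(y, y) * x) - (min(y, y) * y)) == (y * 6)) && ((t + y) < (y - y))): false | (!((9 + x) == (7 - y))): true | t := 4 | u := 0 | iter i=-2: | u := 0 | iter j=0: | u := -2 | iter i=-1: | u := 6 | iter j=0: | u := 4 | iter i=0: | u := -12 | iter j=0: | u := -14 | iter i=1: | u := 42 | iter j=0: | u := 40 | result -2. Both give -2.
Across all 81 domain points the two functions coincide.
verdict: equivalent


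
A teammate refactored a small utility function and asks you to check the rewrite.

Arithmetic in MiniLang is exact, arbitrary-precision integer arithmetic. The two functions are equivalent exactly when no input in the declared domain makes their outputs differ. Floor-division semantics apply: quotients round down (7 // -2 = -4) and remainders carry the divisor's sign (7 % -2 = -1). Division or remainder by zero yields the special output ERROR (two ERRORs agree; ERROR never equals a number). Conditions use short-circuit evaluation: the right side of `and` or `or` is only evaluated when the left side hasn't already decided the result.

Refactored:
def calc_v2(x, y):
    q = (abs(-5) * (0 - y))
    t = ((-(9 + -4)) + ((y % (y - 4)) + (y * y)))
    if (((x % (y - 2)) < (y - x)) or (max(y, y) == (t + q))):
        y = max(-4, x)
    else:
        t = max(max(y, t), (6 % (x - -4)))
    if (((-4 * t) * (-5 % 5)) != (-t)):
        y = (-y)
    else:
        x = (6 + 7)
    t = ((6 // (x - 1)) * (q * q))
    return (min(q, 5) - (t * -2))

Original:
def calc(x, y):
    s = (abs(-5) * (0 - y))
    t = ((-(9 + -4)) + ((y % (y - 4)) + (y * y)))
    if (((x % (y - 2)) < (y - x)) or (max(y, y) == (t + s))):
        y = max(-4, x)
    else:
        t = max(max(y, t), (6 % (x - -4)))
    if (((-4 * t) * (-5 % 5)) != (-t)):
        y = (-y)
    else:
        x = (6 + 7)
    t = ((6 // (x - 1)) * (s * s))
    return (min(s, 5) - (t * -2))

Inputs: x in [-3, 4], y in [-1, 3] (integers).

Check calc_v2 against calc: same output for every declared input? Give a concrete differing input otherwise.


Differences: local variable names differ — yet all 40 inputs agree.
verdict: equivalent


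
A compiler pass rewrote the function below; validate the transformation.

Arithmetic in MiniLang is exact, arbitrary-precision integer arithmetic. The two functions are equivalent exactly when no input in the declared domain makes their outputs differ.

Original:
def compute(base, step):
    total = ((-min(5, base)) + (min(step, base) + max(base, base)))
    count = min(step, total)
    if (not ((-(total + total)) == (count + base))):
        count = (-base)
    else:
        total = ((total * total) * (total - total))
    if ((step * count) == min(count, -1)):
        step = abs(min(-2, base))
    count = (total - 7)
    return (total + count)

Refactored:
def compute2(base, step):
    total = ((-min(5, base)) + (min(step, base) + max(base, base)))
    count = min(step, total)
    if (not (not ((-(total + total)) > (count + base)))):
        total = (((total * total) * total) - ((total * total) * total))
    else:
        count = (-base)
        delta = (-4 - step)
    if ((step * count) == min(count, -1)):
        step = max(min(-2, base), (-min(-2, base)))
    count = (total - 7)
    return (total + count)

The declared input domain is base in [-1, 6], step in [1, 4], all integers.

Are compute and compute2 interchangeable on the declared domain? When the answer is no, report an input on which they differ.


These are not equivalent — on base=-1, step=1 the outputs split (-9 vs -7).
compute: total becomes -1; next count becomes -1; next (not ((-(total + total)) == (count + base))) evaluates to true; next count becomes 1; next ((step * count) == min(count, -1)) evaluates to false; next count becomes -8; next final value -9
compute2: total becomes -1; next count becomes -1; next (not (not ((-(total + total)) > (count + base)))) evaluates to true; next total becomes 0; next ((step * count) == min(count, -1)) evaluates to true; next step becomes 2; next count becomes -7; next final value -7
verdict: not equivalent; witness: base=-1, step=1


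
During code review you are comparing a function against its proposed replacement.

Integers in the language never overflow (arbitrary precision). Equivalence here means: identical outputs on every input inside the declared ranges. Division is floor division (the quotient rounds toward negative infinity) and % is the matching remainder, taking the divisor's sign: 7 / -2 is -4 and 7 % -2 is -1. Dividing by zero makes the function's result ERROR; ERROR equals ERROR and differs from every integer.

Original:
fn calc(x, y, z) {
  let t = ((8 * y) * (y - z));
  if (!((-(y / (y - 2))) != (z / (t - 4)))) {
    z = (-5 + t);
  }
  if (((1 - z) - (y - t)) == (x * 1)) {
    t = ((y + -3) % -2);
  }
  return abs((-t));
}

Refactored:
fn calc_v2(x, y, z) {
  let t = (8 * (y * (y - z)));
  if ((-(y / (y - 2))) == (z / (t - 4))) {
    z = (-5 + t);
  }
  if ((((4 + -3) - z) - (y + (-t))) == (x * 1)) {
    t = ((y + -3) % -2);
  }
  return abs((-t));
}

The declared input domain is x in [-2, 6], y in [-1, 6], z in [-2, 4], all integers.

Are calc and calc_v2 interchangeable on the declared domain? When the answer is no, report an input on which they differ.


Behavior is preserved: although arithmetic usage differs, plus boolean connective usage differs, plus comparison usage differs, plus constant usage differs, the outputs never diverge.
As a probe, take x=-1, y=0, z=2: calc runs t := 0 | (!((-(y / (y - 2))) != (z / (t - 4)))): false | (((1 - z) - (y - t)) == (x * 1)): true | t := -1 | result 1; calc_v2 runs t := 0 | ((-(y / (y - 2))) == (z / (t - 4))): false | ((((4 + -3) - z) - (y + (-t))) == (x * 1)): true | t := -1 | result 1; both end at 1.
Sweeping the whole domain (504 inputs) finds no disagreement.
verdict: equivalent


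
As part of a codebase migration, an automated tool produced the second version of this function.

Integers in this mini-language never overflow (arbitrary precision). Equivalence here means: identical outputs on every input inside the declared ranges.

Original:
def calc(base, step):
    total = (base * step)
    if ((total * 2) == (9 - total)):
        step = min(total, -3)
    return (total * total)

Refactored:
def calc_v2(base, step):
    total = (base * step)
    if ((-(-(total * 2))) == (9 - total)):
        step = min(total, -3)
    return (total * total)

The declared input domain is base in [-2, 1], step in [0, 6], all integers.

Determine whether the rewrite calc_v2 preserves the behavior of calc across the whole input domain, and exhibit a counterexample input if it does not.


Side by side, the visible changes include: same computation, different form.
As a probe, take base=0, step=3: calc runs total becomes 0; next ((total * 2) == (9 - total)) evaluates to false; next final value 0; calc_v2 runs total becomes 0; next ((-(-(total * 2))) == (9 - total)) evaluates to false; next final value 0; both end at 0.
Every one of the 28 inputs gives matching results.
verdict: equivalent


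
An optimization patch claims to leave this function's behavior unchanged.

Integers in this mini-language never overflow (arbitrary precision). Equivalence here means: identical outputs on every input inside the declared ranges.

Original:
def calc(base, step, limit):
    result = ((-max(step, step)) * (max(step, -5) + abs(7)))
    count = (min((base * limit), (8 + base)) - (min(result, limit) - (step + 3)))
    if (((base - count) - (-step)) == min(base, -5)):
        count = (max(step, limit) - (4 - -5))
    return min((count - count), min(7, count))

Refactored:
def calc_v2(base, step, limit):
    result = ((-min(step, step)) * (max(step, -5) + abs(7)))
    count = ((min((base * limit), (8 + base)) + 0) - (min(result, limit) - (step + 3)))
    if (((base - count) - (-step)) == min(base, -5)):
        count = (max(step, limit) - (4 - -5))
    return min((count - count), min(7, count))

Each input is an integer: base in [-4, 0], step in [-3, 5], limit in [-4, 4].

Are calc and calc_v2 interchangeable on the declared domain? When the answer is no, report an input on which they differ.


The edit looks behavioral (`max(step, step)` became `min(step, step)`), but over these ranges it never changes the outcome; all 405 inputs agree.
verdict: equivalent


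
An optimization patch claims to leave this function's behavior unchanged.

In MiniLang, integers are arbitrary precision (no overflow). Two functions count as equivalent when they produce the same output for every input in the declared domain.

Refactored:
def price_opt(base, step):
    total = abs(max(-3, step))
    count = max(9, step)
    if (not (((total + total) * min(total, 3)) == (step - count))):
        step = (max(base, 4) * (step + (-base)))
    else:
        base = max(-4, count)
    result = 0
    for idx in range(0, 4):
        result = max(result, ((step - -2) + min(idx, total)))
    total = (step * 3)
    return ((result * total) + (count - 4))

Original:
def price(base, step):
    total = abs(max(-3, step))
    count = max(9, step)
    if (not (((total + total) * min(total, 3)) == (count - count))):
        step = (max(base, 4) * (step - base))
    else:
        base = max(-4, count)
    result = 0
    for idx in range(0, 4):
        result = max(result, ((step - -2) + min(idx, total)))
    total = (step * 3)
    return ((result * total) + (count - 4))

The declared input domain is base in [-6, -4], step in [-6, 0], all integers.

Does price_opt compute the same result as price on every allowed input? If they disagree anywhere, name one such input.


Run the pair on base=-6, step=0.
price: total becomes 0; next count becomes 9; next (not (((total + total) * min(total, 3)) == (count - count))) evaluates to false; next base becomes 9; next result becomes 0; next at idx=0:; next result becomes 2; next at idx=1:; next result becomes 2; next at idx=2:; next result becomes 2; next at idx=3:; next result becomes 2; next total becomes 0; next final value 5
price_opt: total becomes 0; next count becomes 9; next (not (((total + total) * min(total, 3)) == (step - count))) evaluates to true; next step becomes 24; next result becomes 0; next at idx=0:; next result becomes 26; next at idx=1:; next result becomes 26; next at idx=2:; next result becomes 26; next at idx=3:; next result becomes 26; next total becomes 72; next final value 1877
5 against 1877: the behavior changed.
verdict: not equivalent; witness: base=-6, step=0


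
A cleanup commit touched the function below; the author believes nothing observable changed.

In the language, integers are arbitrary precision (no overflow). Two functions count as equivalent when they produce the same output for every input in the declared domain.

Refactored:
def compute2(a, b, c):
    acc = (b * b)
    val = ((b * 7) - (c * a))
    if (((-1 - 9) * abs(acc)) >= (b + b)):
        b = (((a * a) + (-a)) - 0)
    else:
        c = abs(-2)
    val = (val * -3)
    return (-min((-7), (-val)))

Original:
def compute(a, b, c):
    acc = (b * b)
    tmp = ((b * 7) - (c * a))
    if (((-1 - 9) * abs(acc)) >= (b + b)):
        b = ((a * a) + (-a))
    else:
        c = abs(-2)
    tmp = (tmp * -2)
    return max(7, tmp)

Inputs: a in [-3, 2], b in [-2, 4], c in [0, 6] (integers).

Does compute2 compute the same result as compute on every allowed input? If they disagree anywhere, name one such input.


These are not equivalent — on a=-3, b=-2, c=0 the outputs split (28 vs 42).
compute: acc=4, then tmp=-14, then (((-1 - 9) * abs(acc)) >= (b + b)) is false, then c=2, then tmp=28, then returns 28
compute2: acc=4, then val=-14, then (((-1 - 9) * abs(acc)) >= (b + b)) is false, then c=2, then val=42, then returns 42
verdict: not equivalent; witness: a=-3, b=-2, c=0


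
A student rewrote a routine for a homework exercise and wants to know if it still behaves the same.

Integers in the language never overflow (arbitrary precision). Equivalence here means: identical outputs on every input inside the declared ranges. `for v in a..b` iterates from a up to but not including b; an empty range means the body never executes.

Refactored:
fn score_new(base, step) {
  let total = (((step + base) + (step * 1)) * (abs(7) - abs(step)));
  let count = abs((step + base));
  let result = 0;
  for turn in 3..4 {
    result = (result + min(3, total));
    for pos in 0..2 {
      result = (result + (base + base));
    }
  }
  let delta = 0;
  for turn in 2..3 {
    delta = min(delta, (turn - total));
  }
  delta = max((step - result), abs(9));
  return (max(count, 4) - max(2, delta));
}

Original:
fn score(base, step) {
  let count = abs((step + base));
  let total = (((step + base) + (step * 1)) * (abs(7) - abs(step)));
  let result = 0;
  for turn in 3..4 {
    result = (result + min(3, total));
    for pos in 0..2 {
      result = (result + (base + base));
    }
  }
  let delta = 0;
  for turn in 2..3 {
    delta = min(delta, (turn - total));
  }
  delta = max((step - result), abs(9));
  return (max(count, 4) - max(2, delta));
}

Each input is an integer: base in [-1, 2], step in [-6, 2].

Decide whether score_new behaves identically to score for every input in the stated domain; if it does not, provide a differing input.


Equivalent — the differences include same computation, different form, yet no declared input distinguishes the two.
Tracing base=-1, step=-6: score: count = 7; total = -13; result = 0; [turn=3]; result = -13; [pos=0]; result = -15; [pos=1]; result = -17; delta = 0; [turn=2]; delta = 0; delta = 11; return -4 | score_new: total = -13; count = 7; result = 0; [turn=3]; result = -13; [pos=0]; result = -15; [pos=1]; result = -17; delta = 0; [turn=2]; delta = 0; delta = 11; return -4 — matching result -4.
Sweeping the whole domain (36 inputs) finds no disagreement.
verdict: equivalent


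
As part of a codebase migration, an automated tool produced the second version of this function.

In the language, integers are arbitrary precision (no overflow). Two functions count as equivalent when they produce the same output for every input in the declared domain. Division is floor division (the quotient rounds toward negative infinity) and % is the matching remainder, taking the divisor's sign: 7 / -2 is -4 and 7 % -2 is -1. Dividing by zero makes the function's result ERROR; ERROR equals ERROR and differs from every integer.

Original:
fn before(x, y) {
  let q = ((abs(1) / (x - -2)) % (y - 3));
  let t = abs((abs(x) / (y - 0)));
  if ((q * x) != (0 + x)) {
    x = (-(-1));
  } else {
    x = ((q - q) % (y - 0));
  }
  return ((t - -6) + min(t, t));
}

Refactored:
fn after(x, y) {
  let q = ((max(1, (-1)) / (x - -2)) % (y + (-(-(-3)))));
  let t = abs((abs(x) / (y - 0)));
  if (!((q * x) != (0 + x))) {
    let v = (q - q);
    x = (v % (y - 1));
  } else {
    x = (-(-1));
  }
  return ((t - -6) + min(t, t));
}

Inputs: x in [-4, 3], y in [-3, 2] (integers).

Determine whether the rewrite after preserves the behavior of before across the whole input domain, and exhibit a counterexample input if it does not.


On input x=0, y=1, before returns 6 while after returns ERROR.
verdict: not equivalent; witness: x=0, y=1


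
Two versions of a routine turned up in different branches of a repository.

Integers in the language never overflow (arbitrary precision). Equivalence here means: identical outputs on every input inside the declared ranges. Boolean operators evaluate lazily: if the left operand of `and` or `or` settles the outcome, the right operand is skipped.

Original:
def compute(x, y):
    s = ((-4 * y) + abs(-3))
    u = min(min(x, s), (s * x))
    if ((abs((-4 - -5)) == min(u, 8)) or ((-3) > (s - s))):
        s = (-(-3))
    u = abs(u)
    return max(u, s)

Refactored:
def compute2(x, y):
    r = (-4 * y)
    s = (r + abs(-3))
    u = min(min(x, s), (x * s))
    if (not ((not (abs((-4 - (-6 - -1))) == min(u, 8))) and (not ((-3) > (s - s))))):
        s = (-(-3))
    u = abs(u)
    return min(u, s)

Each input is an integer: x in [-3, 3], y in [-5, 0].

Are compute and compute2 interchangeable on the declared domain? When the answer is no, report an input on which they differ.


Run the pair on x=-3, y=-5.
compute: s = 23; u = -69; ((abs((-4 - -5)) == min(u, 8)) or ((-3) > (s - s))) -> false; u = 69; return 69
compute2: r = 20; s = 23; u = -69; (not ((not (abs((-4 - (-6 - -1))) == min(u, 8))) and (not ((-3) > (s - s))))) -> false; u = 69; return 23
69 vs 23 — the two versions disagree here.
verdict: not equivalent; witness: x=-3, y=-5


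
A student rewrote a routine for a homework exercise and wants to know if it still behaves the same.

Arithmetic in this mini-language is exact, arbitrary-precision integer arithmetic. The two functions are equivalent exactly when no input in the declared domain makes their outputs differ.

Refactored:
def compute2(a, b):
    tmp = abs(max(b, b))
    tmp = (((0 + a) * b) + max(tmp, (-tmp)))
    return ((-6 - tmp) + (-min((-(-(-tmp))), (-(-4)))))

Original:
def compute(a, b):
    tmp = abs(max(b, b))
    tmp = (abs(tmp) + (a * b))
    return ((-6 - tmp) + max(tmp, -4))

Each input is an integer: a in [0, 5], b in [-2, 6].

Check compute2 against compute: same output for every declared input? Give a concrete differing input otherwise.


Reading the diff, among the changes: min/max/abs usage differs; arithmetic usage differs; constant usage differs.
As a probe, take a=5, b=2: compute runs tmp=2, then tmp=12, then returns -6; compute2 runs tmp=2, then tmp=12, then returns -6; both end at -6.
Across all 54 domain points the two functions coincide.
verdict: equivalent


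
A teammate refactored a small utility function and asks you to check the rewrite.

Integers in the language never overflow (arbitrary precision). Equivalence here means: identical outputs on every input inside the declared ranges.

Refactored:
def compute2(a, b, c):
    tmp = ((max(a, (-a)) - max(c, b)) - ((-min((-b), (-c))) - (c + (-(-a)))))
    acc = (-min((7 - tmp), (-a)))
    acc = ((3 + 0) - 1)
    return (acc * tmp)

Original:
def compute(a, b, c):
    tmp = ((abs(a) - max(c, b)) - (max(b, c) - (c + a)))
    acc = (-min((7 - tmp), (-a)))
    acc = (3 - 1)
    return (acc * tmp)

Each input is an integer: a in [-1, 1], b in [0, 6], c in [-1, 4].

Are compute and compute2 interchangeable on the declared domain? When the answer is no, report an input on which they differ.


This is a faithful refactor — arithmetic usage differs, plus min/max/abs usage differs, plus constant usage differs, but the computed results match everywhere.
One worked example (a=1, b=5, c=-1) — compute: tmp=-9, then acc=1, then acc=2, then returns -18; compute2: tmp=-9, then acc=1, then acc=2, then returns -18; agreement on -18.
Sweeping the whole domain (126 inputs) finds no disagreement.
verdict: equivalent


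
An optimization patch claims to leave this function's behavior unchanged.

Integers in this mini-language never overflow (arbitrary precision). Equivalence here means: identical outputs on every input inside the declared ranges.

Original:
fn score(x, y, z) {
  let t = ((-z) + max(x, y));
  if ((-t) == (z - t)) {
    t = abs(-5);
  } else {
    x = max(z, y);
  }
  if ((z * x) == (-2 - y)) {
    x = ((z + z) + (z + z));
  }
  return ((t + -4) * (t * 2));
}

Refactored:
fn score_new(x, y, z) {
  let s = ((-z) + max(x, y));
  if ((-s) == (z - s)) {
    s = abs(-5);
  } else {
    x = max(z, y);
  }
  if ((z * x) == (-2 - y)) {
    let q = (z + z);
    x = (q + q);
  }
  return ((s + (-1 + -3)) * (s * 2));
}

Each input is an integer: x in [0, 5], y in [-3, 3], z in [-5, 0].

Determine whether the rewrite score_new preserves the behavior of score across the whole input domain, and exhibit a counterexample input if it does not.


Side by side, the visible changes include: constant usage differs; local variable names differ; statement counts differ.
Tracing x=4, y=-3, z=-2: score: t=6, then ((-t) == (z - t)) is false, then x=-2, then ((z * x) == (-2 - y)) is false, then returns 24 | score_new: s=6, then ((-s) == (z - s)) is false, then x=-2, then ((z * x) == (-2 - y)) is false, then returns 24 — matching result 24.
An exhaustive pass over the 252 declared inputs shows identical outputs.
verdict: equivalent


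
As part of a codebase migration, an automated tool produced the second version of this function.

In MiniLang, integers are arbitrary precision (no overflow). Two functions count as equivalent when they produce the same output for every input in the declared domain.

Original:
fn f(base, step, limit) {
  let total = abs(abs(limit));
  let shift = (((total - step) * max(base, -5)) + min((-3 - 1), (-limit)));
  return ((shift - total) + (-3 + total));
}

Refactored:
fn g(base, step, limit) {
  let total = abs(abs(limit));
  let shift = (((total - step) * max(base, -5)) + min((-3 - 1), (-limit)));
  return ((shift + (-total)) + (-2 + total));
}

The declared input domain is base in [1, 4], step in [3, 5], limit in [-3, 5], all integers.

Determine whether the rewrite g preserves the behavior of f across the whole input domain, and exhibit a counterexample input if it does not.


These are not equivalent — on base=1, step=3, limit=-3 the outputs split (-7 vs -6).
f: total := 3 | shift := -4 | result -7
g: total := 3 | shift := -4 | result -6
verdict: not equivalent; witness: base=1, step=3, limit=-3


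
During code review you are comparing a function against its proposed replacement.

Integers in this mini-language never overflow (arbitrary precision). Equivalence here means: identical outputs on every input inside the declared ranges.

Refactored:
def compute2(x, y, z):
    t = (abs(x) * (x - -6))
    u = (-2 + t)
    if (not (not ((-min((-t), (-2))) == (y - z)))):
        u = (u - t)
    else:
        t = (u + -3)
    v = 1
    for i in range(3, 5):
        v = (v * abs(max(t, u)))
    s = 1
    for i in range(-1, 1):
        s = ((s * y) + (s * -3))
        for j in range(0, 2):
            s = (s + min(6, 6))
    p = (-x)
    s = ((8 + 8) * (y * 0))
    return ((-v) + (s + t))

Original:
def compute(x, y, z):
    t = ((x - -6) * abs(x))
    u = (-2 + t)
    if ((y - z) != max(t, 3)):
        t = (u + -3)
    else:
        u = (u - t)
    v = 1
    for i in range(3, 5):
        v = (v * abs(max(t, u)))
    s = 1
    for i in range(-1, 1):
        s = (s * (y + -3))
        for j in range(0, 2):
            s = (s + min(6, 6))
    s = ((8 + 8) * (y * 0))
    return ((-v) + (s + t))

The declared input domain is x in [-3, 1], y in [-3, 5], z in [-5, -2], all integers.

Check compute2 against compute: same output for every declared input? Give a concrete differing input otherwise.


Not equivalent: x=0, y=-3, z=-5 separates them (-9 vs 0).
compute: t=0, then u=-2, then ((y - z) != max(t, 3)) is true, then t=-5, then v=1, then (i=3), then v=2, then (i=4), then v=4, then s=1, then (i=-1), then s=-6, then (j=0), then s=0, then (j=1), then s=6, then (i=0), then s=-36, then (j=0), then s=-30, then (j=1), then s=-24, then s=0, then returns -9
compute2: t=0, then u=-2, then (not (not ((-min((-t), (-2))) == (y - z)))) is true, then u=-2, then v=1, then (i=3), then v=0, then (i=4), then v=0, then s=1, then (i=-1), then s=-6, then (j=0), then s=0, then (j=1), then s=6, then (i=0), then s=-36, then (j=0), then s=-30, then (j=1), then s=-24, then p=0, then s=0, then returns 0
verdict: not equivalent; witness: x=0, y=-3, z=-5


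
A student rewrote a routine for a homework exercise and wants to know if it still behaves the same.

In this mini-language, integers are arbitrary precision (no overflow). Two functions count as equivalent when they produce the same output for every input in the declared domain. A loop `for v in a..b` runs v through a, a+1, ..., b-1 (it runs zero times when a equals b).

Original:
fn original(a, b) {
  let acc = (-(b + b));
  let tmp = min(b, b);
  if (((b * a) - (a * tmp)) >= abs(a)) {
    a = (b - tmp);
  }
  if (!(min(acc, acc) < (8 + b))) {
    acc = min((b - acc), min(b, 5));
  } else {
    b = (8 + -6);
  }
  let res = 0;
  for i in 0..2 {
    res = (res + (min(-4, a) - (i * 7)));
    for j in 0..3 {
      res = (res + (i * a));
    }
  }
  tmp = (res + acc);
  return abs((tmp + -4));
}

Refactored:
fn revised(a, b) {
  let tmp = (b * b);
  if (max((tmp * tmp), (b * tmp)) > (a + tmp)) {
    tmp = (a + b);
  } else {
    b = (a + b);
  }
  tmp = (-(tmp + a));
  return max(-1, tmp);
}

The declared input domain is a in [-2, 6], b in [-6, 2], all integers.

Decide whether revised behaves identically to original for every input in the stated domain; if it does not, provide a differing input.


Take a=-2, b=-6.
original: acc=12, then tmp=-6, then (((b * a) - (a * tmp)) >= abs(a)) is false, then (!(min(acc, acc) < (8 + b))) is true, then acc=-18, then res=0, then (i=0), then res=-4, then (j=0), then res=-4, then (j=1), then res=-4, then (j=2), then res=-4, then (i=1), then res=-15, then (j=0), then res=-17, then (j=1), then res=-19, then (j=2), then res=-21, then tmp=-39, then returns 43
revised: tmp=36, then (max((tmp * tmp), (b * tmp)) > (a + tmp)) is true, then tmp=-8, then tmp=10, then returns 10
43 != 10, so the rewrite changes behavior.
verdict: not equivalent; witness: a=-2, b=-6


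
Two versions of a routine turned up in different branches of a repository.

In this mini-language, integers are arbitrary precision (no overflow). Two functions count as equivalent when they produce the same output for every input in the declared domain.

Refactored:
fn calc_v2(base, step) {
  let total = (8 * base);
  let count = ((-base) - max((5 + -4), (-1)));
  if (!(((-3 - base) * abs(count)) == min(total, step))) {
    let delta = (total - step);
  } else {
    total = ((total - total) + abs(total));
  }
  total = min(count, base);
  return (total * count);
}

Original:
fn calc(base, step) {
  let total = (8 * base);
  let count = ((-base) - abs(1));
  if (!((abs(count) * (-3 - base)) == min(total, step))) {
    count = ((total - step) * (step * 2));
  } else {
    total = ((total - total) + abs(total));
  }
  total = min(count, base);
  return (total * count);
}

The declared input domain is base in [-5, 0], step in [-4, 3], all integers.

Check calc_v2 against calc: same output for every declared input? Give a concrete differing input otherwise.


Evaluate both at base=-5, step=-4.
calc: total := -40 | count := 4 | (!((abs(count) * (-3 - base)) == min(total, step))): true | count := 288 | total := -5 | result -1440
calc_v2: total := -40 | count := 4 | (!(((-3 - base) * abs(count)) == min(total, step))): true | delta := -36 | total := -5 | result -20
-1440 vs -20 — the two versions disagree here.
verdict: not equivalent; witness: base=-5, step=-4


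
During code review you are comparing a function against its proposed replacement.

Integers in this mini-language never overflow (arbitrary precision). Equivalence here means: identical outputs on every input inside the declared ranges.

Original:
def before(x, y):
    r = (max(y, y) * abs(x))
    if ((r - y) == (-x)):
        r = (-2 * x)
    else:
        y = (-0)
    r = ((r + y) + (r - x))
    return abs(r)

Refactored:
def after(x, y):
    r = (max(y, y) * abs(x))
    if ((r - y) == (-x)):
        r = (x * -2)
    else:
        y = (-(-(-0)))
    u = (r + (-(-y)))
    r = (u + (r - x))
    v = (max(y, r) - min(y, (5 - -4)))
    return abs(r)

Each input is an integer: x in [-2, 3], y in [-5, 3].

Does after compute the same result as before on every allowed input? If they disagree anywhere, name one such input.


This is a faithful refactor — constant usage differs, local variable names differ, arithmetic usage differs, statement counts differ, min/max/abs usage differs, but the computed results match everywhere.
One worked example (x=-2, y=1) — before: r becomes 2; next ((r - y) == (-x)) evaluates to false; next y becomes 0; next r becomes 6; next final value 6; after: r becomes 2; next ((r - y) == (-x)) evaluates to false; next y becomes 0; next u becomes 2; next r becomes 6; next v becomes 6; next final value 6; agreement on 6.
An exhaustive pass over the 54 declared inputs shows identical outputs.
verdict: equivalent
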